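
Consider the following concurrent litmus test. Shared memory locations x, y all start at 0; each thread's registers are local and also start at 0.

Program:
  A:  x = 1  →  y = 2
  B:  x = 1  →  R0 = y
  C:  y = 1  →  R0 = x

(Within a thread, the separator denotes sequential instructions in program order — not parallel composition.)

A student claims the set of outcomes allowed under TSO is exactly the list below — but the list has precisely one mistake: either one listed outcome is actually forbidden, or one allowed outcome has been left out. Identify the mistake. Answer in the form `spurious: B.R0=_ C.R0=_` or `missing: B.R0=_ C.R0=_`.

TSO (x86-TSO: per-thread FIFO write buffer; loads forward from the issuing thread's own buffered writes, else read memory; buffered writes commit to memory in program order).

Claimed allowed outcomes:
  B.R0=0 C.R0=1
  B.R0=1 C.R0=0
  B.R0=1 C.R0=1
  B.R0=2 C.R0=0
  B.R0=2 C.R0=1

missing: B.R0=0 C.R0=0

outcome vector order: (B.R0,C.R0)
TSO (6): <0 0>, <0 1>, <1 0>, <1 1>, <2 0>, <2 1>
TSO∖claimed = {<0 0>}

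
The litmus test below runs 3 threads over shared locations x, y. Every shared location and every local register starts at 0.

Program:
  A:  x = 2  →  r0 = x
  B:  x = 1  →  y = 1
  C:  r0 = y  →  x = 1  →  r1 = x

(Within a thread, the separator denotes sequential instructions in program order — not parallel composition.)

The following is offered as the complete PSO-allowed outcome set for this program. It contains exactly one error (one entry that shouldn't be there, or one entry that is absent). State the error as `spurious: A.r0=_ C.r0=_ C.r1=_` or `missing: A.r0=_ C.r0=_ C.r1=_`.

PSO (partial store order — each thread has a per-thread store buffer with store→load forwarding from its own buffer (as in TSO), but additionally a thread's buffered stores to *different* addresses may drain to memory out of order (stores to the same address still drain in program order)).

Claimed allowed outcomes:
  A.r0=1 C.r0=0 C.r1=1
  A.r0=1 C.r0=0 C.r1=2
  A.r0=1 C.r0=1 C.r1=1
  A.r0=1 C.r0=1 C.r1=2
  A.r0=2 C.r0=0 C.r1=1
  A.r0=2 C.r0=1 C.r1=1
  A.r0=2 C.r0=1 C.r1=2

missing: A.r0=2 C.r0=0 C.r1=2

outcome vector order: (A.r0,C.r0,C.r1)
PSO: 8 outcomes — {101; 102; 111; 112; 201; 202; 211; 212}
PSO∖claimed = {202}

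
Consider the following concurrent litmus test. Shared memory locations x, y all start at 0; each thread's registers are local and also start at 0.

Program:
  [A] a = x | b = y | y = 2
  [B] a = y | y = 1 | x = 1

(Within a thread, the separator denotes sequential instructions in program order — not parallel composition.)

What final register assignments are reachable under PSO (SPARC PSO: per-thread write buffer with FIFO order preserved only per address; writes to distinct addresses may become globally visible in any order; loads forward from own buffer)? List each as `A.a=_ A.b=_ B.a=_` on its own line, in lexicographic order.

A.a=0 A.b=0 B.a=0
A.a=0 A.b=0 B.a=2
A.a=0 A.b=1 B.a=0
A.a=1 A.b=0 B.a=0
A.a=1 A.b=1 B.a=0

outcome vector order: (A.a,A.b,B.a)
|PSO outcomes| = 5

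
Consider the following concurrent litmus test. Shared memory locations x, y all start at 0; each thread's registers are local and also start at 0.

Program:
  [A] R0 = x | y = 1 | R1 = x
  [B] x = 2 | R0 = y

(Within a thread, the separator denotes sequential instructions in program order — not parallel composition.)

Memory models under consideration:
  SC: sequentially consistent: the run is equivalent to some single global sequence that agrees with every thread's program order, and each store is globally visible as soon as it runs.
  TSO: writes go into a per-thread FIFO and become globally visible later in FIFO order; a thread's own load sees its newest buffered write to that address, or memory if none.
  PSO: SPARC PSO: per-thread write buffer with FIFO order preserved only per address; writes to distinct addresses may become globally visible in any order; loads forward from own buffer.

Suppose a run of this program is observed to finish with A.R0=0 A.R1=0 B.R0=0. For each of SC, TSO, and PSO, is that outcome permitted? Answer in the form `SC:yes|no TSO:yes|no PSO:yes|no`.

SC:no TSO:yes PSO:yes

outcome vector order: (A.R0,A.R1,B.R0)
[SC] allowed = {(0,0,1), (0,2,0), (0,2,1), (2,2,0), (2,2,1)}
[TSO] allowed = {(0,0,0), (0,0,1), (0,2,0), (0,2,1), (2,2,0), (2,2,1)}
[PSO] allowed = {(0,0,0), (0,0,1), (0,2,0), (0,2,1), (2,2,0), (2,2,1)}
target (0,0,0) ∈ {TSO,PSO}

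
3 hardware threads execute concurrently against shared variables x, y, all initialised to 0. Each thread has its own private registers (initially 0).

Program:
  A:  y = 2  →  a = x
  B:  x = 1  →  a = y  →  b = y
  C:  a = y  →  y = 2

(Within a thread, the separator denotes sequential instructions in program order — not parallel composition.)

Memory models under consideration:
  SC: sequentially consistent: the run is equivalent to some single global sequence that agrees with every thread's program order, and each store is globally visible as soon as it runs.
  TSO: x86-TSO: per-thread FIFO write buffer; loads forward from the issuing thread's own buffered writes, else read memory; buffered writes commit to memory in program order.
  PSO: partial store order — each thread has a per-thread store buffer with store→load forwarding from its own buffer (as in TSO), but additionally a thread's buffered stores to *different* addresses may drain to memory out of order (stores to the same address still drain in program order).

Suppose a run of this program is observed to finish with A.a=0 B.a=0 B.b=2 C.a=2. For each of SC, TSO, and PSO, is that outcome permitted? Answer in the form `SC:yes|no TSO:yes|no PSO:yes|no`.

outcome vector order: (A.a,B.a,B.b,C.a)
SC: 8 outcomes — {(0,2,2,0), (0,2,2,2), (1,0,0,0), (1,0,0,2), (1,0,2,0), (1,0,2,2), (1,2,2,0), (1,2,2,2)}
TSO: 12 outcomes — {(0,0,0,0), (0,0,0,2), (0,0,2,0), (0,0,2,2), (0,2,2,0), (0,2,2,2), (1,0,0,0), (1,0,0,2), (1,0,2,0), (1,0,2,2), (1,2,2,0), (1,2,2,2)}
PSO: 12 outcomes — {(0,0,0,0), (0,0,0,2), (0,0,2,0), (0,0,2,2), (0,2,2,0), (0,2,2,2), (1,0,0,0), (1,0,0,2), (1,0,2,0), (1,0,2,2), (1,2,2,0), (1,2,2,2)}
target (0,0,2,2) ∈ {TSO,PSO}

SC:no TSO:yes PSO:yes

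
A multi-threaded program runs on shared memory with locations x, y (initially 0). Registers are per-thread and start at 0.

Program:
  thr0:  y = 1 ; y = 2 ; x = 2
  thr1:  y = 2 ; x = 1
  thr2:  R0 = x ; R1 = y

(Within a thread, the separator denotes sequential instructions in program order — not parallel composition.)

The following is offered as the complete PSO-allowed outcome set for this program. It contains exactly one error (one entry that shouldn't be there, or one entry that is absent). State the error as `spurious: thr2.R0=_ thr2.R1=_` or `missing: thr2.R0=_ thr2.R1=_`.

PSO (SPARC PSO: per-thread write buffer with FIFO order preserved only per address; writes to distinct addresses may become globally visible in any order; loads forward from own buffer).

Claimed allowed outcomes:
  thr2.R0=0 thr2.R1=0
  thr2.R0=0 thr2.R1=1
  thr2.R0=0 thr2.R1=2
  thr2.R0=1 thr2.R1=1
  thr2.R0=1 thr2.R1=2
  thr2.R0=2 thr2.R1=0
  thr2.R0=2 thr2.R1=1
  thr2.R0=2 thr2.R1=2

outcome vector order: (thr2.R0,thr2.R1)
PSO (9): 00 01 02 10 11 12 20 21 22
PSO∖claimed = {10}

missing: thr2.R0=1 thr2.R1=0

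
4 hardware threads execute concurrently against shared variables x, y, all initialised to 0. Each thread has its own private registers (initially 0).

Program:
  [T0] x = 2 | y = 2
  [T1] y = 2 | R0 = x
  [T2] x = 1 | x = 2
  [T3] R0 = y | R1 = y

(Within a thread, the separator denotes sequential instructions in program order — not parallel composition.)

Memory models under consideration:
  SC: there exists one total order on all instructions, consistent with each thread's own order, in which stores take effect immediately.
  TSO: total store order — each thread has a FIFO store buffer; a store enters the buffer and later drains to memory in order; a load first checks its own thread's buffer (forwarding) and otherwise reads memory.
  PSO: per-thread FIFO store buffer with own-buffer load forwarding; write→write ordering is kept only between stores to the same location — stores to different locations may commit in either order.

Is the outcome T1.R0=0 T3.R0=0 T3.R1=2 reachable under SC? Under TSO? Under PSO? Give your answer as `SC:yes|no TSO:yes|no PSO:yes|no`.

SC:yes TSO:yes PSO:yes

outcome vector order: (T1.R0,T3.R0,T3.R1)
under SC → (0,0,0), (0,0,2), (0,2,2), (1,0,0), (1,0,2), (1,2,2), (2,0,0), (2,0,2), (2,2,2)
under TSO → (0,0,0), (0,0,2), (0,2,2), (1,0,0), (1,0,2), (1,2,2), (2,0,0), (2,0,2), (2,2,2)
under PSO → (0,0,0), (0,0,2), (0,2,2), (1,0,0), (1,0,2), (1,2,2), (2,0,0), (2,0,2), (2,2,2)
target (0,0,2) ∈ {SC,TSO,PSO}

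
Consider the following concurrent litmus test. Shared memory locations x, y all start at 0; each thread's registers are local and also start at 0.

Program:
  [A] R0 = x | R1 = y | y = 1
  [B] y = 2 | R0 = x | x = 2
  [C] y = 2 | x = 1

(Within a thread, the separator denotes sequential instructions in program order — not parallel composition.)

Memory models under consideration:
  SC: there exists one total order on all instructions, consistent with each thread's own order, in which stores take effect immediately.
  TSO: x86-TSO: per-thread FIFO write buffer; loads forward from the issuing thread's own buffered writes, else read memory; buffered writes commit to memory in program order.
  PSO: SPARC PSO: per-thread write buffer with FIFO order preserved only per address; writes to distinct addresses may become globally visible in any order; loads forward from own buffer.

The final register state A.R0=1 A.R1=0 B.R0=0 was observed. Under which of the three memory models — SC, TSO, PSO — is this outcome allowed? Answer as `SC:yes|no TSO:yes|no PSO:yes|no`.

outcome vector order: (A.R0,A.R1,B.R0)
SC: 8 outcomes — {(0,0,0), (0,0,1), (0,2,0), (0,2,1), (1,2,0), (1,2,1), (2,2,0), (2,2,1)}
TSO: 8 outcomes — {(0,0,0), (0,0,1), (0,2,0), (0,2,1), (1,2,0), (1,2,1), (2,2,0), (2,2,1)}
PSO: 12 outcomes — {(0,0,0), (0,0,1), (0,2,0), (0,2,1), (1,0,0), (1,0,1), (1,2,0), (1,2,1), (2,0,0), (2,0,1), (2,2,0), (2,2,1)}
target (1,0,0) ∈ {PSO}

SC:no TSO:no PSO:yes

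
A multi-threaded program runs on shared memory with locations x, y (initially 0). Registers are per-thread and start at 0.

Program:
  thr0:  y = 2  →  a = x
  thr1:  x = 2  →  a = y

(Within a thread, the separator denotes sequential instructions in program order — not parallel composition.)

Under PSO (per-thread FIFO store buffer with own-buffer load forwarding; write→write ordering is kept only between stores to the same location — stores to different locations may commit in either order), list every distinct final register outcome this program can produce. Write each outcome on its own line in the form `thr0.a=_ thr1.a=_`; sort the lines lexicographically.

thr0.a=0 thr1.a=0
thr0.a=0 thr1.a=2
thr0.a=2 thr1.a=0
thr0.a=2 thr1.a=2

outcome vector order: (thr0.a,thr1.a)
|PSO outcomes| = 4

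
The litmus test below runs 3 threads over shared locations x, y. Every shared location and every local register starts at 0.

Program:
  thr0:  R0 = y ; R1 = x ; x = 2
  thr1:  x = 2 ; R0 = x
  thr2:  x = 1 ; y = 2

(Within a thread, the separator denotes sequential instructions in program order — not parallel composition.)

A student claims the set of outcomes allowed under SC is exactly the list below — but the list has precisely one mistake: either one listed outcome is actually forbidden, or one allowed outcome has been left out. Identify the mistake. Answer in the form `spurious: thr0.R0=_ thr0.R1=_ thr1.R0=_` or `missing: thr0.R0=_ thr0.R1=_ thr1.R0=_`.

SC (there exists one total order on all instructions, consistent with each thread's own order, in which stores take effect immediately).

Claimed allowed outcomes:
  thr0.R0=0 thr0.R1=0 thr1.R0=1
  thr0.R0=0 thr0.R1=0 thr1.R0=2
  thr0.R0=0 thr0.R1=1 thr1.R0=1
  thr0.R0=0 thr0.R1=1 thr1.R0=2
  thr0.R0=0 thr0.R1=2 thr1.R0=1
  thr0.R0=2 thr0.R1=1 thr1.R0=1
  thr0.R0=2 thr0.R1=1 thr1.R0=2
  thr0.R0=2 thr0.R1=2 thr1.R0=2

missing: thr0.R0=0 thr0.R1=2 thr1.R0=2

outcome vector order: (thr0.R0,thr0.R1,thr1.R0)
SC: 9 outcomes — {001 002 011 012 021 022 211 212 222}
SC∖claimed = {022}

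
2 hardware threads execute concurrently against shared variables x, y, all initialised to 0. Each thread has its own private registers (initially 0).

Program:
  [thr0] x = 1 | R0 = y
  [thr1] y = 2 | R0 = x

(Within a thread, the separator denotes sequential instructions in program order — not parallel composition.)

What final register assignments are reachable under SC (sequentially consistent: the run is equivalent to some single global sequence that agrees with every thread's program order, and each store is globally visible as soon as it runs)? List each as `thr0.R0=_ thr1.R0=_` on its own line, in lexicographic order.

thr0.R0=0 thr1.R0=1
thr0.R0=2 thr1.R0=0
thr0.R0=2 thr1.R0=1

outcome vector order: (thr0.R0,thr1.R0)
|SC outcomes| = 3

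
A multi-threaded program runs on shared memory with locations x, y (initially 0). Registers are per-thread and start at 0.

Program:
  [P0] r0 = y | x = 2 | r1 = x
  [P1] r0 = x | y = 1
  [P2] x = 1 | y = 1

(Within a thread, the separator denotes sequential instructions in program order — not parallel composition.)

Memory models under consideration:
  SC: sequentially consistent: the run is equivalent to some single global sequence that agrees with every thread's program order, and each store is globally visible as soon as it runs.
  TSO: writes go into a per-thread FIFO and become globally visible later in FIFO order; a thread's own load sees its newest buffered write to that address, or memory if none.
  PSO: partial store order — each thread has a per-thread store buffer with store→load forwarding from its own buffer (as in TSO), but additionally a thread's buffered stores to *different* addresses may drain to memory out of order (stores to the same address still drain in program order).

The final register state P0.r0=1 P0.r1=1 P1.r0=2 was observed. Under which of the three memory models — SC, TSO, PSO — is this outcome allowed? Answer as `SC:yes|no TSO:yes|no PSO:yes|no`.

outcome vector order: (P0.r0,P0.r1,P1.r0)
under SC → <0 1 0>; <0 1 1>; <0 1 2>; <0 2 0>; <0 2 1>; <0 2 2>; <1 1 0>; <1 2 0>; <1 2 1>; <1 2 2>
under TSO → <0 1 0>; <0 1 1>; <0 1 2>; <0 2 0>; <0 2 1>; <0 2 2>; <1 1 0>; <1 2 0>; <1 2 1>; <1 2 2>
under PSO → <0 1 0>; <0 1 1>; <0 1 2>; <0 2 0>; <0 2 1>; <0 2 2>; <1 1 0>; <1 1 1>; <1 1 2>; <1 2 0>; <1 2 1>; <1 2 2>
target <1 1 2> ∈ {PSO}

SC:no TSO:no PSO:yes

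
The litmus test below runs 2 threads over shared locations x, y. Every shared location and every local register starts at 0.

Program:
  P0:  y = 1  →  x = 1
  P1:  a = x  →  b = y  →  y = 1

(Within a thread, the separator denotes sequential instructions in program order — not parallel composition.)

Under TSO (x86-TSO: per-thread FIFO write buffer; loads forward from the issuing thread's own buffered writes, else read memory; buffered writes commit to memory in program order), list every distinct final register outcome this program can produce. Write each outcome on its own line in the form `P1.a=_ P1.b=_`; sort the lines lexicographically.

outcome vector order: (P1.a,P1.b)
|TSO outcomes| = 3

P1.a=0 P1.b=0
P1.a=0 P1.b=1
P1.a=1 P1.b=1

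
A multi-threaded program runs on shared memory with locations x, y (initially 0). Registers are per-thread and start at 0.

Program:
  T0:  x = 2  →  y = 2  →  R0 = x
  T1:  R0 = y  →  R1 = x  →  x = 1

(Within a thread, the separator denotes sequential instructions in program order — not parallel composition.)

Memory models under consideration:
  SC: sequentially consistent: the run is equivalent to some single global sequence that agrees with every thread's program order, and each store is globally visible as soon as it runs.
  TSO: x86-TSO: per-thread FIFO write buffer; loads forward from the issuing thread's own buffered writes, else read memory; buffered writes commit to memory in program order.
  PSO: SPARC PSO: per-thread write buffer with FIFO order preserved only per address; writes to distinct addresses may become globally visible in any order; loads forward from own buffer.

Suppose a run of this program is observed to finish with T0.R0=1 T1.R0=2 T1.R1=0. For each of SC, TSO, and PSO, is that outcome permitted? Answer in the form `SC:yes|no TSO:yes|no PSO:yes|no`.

SC:no TSO:no PSO:yes

outcome vector order: (T0.R0,T1.R0,T1.R1)
[SC] allowed = {1/0/0; 1/0/2; 1/2/2; 2/0/0; 2/0/2; 2/2/2}
[TSO] allowed = {1/0/0; 1/0/2; 1/2/2; 2/0/0; 2/0/2; 2/2/2}
[PSO] allowed = {1/0/0; 1/0/2; 1/2/0; 1/2/2; 2/0/0; 2/0/2; 2/2/0; 2/2/2}
target 1/2/0 ∈ {PSO}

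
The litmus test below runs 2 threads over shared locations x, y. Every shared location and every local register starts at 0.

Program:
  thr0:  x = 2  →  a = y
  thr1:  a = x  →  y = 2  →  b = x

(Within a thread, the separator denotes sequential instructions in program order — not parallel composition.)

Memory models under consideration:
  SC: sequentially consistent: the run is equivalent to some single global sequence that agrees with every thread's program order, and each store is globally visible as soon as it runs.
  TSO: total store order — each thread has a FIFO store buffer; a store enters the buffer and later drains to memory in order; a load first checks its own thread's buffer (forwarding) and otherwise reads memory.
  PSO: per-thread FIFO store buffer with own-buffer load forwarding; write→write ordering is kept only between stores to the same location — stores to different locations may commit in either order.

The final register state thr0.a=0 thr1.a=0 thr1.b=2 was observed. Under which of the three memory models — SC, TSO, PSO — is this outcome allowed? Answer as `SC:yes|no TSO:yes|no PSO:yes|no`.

SC:yes TSO:yes PSO:yes

outcome vector order: (thr0.a,thr1.a,thr1.b)
SC: 5 outcomes — {<0 0 2>; <0 2 2>; <2 0 0>; <2 0 2>; <2 2 2>}
TSO: 6 outcomes — {<0 0 0>; <0 0 2>; <0 2 2>; <2 0 0>; <2 0 2>; <2 2 2>}
PSO: 6 outcomes — {<0 0 0>; <0 0 2>; <0 2 2>; <2 0 0>; <2 0 2>; <2 2 2>}
target <0 0 2> ∈ {SC,TSO,PSO}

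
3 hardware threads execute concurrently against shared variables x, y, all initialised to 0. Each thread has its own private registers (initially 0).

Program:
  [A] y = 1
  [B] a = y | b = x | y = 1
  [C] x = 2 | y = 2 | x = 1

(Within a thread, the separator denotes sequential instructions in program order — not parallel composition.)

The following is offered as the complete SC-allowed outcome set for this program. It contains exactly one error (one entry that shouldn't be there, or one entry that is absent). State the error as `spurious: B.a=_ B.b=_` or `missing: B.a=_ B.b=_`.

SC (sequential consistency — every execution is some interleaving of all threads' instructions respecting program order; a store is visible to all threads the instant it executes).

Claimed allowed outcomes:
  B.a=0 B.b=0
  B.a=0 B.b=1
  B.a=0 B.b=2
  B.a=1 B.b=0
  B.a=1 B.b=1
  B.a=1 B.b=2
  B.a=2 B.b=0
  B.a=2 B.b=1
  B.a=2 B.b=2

spurious: B.a=2 B.b=0

outcome vector order: (B.a,B.b)
SC: 8 outcomes — {0/0 0/1 0/2 1/0 1/1 1/2 2/1 2/2}
claimed∖SC = {2/0}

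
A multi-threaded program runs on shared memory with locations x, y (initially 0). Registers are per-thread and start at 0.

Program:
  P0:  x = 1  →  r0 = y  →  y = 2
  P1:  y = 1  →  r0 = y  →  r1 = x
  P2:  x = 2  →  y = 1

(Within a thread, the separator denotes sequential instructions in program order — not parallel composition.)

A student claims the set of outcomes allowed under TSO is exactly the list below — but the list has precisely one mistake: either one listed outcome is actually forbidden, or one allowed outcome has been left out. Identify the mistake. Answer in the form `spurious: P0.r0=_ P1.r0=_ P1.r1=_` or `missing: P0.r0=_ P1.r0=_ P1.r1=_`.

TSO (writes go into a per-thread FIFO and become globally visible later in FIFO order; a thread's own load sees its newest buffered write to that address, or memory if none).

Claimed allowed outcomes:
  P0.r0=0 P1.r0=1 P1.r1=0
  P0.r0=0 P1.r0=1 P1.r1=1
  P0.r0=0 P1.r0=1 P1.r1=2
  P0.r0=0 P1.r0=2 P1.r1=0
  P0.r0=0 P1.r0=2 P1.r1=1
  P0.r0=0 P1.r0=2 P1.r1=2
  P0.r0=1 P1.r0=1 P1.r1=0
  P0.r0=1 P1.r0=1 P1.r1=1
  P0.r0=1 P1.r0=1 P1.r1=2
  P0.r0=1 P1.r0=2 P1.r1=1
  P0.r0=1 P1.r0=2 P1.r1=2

outcome vector order: (P0.r0,P1.r0,P1.r1)
under TSO → 0/1/0 0/1/1 0/1/2 0/2/1 0/2/2 1/1/0 1/1/1 1/1/2 1/2/1 1/2/2
claimed∖TSO = {0/2/0}

spurious: P0.r0=0 P1.r0=2 P1.r1=0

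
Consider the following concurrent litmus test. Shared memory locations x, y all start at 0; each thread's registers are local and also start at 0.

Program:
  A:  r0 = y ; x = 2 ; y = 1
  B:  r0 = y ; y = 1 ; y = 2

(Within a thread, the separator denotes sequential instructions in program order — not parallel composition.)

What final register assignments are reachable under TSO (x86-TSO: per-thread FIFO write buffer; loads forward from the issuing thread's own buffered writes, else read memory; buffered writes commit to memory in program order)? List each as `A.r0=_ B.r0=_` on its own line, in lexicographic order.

A.r0=0 B.r0=0
A.r0=0 B.r0=1
A.r0=1 B.r0=0
A.r0=2 B.r0=0

outcome vector order: (A.r0,B.r0)
|TSO outcomes| = 4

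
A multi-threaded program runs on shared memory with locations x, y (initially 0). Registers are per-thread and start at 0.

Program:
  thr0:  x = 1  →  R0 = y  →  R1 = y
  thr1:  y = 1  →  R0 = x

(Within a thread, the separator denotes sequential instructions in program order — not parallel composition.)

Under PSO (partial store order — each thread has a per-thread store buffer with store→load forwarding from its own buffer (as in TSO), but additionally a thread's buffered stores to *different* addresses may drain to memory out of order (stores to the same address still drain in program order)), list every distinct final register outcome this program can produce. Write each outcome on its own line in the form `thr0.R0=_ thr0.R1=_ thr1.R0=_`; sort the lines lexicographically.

outcome vector order: (thr0.R0,thr0.R1,thr1.R0)
|PSO outcomes| = 6

thr0.R0=0 thr0.R1=0 thr1.R0=0
thr0.R0=0 thr0.R1=0 thr1.R0=1
thr0.R0=0 thr0.R1=1 thr1.R0=0
thr0.R0=0 thr0.R1=1 thr1.R0=1
thr0.R0=1 thr0.R1=1 thr1.R0=0
thr0.R0=1 thr0.R1=1 thr1.R0=1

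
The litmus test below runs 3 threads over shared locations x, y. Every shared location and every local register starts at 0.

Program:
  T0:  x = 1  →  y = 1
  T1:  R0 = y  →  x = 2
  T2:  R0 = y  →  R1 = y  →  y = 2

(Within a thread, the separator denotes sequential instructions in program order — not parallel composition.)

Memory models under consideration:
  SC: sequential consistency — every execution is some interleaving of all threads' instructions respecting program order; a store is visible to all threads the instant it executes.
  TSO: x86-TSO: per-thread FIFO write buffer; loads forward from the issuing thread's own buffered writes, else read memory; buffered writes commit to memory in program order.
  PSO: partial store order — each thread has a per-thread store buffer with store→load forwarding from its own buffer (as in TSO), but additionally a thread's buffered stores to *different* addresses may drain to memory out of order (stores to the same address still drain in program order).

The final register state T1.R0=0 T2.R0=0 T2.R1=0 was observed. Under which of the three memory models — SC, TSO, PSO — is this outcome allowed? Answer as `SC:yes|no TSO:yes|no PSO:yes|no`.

SC:yes TSO:yes PSO:yes

outcome vector order: (T1.R0,T2.R0,T2.R1)
[SC] allowed = {000 001 011 100 101 111 200 201 211}
[TSO] allowed = {000 001 011 100 101 111 200 201 211}
[PSO] allowed = {000 001 011 100 101 111 200 201 211}
target 000 ∈ {SC,TSO,PSO}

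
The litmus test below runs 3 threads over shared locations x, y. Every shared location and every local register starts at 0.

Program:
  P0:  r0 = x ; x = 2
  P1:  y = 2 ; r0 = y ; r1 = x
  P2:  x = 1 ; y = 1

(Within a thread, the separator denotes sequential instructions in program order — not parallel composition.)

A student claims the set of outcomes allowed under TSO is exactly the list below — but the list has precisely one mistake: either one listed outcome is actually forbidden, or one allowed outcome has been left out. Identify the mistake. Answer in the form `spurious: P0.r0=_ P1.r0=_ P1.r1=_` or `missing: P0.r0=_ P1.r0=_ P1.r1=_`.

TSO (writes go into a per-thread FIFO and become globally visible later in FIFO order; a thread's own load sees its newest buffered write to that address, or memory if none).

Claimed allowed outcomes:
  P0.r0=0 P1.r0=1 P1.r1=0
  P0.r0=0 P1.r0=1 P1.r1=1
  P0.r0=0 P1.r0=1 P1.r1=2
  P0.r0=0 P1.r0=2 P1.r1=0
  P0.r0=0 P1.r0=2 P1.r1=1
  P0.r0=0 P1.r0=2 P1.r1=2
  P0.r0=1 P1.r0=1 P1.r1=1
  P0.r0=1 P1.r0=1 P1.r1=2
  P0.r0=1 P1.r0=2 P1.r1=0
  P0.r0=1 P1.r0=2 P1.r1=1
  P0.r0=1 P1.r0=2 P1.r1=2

spurious: P0.r0=0 P1.r0=1 P1.r1=0

outcome vector order: (P0.r0,P1.r0,P1.r1)
[TSO] allowed = {<0 1 1> <0 1 2> <0 2 0> <0 2 1> <0 2 2> <1 1 1> <1 1 2> <1 2 0> <1 2 1> <1 2 2>}
claimed∖TSO = {<0 1 0>}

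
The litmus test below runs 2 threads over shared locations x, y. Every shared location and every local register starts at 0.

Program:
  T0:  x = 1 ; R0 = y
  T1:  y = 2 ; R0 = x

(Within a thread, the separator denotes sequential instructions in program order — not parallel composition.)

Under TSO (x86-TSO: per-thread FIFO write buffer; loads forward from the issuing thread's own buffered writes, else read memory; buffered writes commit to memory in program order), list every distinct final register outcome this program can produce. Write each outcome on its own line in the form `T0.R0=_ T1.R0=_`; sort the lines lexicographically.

T0.R0=0 T1.R0=0
T0.R0=0 T1.R0=1
T0.R0=2 T1.R0=0
T0.R0=2 T1.R0=1

outcome vector order: (T0.R0,T1.R0)
|TSO outcomes| = 4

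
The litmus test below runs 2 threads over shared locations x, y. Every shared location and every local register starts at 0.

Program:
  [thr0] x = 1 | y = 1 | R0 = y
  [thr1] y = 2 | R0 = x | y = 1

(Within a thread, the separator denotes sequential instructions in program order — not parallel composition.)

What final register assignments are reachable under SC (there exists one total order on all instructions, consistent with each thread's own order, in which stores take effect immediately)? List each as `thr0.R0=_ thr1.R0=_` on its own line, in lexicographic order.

thr0.R0=1 thr1.R0=0
thr0.R0=1 thr1.R0=1
thr0.R0=2 thr1.R0=1

outcome vector order: (thr0.R0,thr1.R0)
|SC outcomes| = 3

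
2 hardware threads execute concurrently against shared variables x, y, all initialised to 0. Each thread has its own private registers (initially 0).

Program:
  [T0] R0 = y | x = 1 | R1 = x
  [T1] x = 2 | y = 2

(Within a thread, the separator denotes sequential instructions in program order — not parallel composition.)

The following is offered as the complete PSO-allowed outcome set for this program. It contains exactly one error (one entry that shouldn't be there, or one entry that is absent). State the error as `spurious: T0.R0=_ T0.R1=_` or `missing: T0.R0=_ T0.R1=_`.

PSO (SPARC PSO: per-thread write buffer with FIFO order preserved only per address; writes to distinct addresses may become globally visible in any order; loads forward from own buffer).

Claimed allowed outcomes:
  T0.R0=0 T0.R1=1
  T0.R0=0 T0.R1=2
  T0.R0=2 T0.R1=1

outcome vector order: (T0.R0,T0.R1)
PSO (4): 01, 02, 21, 22
PSO∖claimed = {22}

missing: T0.R0=2 T0.R1=2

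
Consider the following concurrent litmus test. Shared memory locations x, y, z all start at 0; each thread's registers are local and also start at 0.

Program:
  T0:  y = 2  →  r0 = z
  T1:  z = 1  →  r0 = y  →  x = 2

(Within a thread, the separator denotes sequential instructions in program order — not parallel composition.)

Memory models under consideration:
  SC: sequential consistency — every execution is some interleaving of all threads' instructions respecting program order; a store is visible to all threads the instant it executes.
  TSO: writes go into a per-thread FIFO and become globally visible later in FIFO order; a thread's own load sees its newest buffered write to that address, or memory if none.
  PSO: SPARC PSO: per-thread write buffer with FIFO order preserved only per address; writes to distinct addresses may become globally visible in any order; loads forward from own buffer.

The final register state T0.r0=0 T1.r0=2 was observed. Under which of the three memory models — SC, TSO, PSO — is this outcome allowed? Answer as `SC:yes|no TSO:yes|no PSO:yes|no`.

outcome vector order: (T0.r0,T1.r0)
SC (3): (0,2); (1,0); (1,2)
TSO (4): (0,0); (0,2); (1,0); (1,2)
PSO (4): (0,0); (0,2); (1,0); (1,2)
target (0,2) ∈ {SC,TSO,PSO}

SC:yes TSO:yes PSO:yes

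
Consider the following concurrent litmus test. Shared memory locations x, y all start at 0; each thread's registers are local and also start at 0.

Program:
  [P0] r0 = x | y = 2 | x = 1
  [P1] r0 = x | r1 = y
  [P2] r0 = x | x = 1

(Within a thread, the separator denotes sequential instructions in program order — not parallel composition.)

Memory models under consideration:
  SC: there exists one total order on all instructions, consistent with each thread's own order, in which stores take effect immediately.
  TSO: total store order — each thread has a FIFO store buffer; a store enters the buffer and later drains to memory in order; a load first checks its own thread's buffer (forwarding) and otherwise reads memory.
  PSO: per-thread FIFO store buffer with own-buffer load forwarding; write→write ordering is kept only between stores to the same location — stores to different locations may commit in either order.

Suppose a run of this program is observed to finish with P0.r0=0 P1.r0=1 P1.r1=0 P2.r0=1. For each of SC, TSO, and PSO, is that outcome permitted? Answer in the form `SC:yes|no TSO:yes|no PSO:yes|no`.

SC:no TSO:no PSO:yes

outcome vector order: (P0.r0,P1.r0,P1.r1,P2.r0)
under SC → 0/0/0/0; 0/0/0/1; 0/0/2/0; 0/0/2/1; 0/1/0/0; 0/1/2/0; 0/1/2/1; 1/0/0/0; 1/0/2/0; 1/1/0/0; 1/1/2/0
under TSO → 0/0/0/0; 0/0/0/1; 0/0/2/0; 0/0/2/1; 0/1/0/0; 0/1/2/0; 0/1/2/1; 1/0/0/0; 1/0/2/0; 1/1/0/0; 1/1/2/0
under PSO → 0/0/0/0; 0/0/0/1; 0/0/2/0; 0/0/2/1; 0/1/0/0; 0/1/0/1; 0/1/2/0; 0/1/2/1; 1/0/0/0; 1/0/2/0; 1/1/0/0; 1/1/2/0
target 0/1/0/1 ∈ {PSO}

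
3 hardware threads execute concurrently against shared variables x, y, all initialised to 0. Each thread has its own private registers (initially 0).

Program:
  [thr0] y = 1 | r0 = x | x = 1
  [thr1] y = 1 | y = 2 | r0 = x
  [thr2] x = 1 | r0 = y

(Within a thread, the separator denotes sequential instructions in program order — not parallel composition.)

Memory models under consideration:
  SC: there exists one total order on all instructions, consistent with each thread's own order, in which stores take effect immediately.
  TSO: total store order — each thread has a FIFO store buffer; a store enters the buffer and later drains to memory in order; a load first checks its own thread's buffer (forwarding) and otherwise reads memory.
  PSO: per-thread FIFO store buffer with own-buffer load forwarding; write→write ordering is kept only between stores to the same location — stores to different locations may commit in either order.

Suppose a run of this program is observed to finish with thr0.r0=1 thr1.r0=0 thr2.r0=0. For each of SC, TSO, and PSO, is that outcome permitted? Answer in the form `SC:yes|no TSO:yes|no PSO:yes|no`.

SC:no TSO:yes PSO:yes

outcome vector order: (thr0.r0,thr1.r0,thr2.r0)
SC (9): <0 0 1>; <0 0 2>; <0 1 1>; <0 1 2>; <1 0 1>; <1 0 2>; <1 1 0>; <1 1 1>; <1 1 2>
TSO (12): <0 0 0>; <0 0 1>; <0 0 2>; <0 1 0>; <0 1 1>; <0 1 2>; <1 0 0>; <1 0 1>; <1 0 2>; <1 1 0>; <1 1 1>; <1 1 2>
PSO (12): <0 0 0>; <0 0 1>; <0 0 2>; <0 1 0>; <0 1 1>; <0 1 2>; <1 0 0>; <1 0 1>; <1 0 2>; <1 1 0>; <1 1 1>; <1 1 2>
target <1 0 0> ∈ {TSO,PSO}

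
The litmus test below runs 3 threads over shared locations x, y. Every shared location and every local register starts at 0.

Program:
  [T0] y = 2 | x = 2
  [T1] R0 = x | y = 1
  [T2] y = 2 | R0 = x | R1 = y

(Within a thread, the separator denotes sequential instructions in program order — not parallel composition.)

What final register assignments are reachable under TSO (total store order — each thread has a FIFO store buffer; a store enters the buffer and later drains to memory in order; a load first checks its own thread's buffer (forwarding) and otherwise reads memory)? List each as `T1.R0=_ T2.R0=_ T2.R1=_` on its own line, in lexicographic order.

T1.R0=0 T2.R0=0 T2.R1=1
T1.R0=0 T2.R0=0 T2.R1=2
T1.R0=0 T2.R0=2 T2.R1=1
T1.R0=0 T2.R0=2 T2.R1=2
T1.R0=2 T2.R0=0 T2.R1=1
T1.R0=2 T2.R0=0 T2.R1=2
T1.R0=2 T2.R0=2 T2.R1=1
T1.R0=2 T2.R0=2 T2.R1=2

outcome vector order: (T1.R0,T2.R0,T2.R1)
|TSO outcomes| = 8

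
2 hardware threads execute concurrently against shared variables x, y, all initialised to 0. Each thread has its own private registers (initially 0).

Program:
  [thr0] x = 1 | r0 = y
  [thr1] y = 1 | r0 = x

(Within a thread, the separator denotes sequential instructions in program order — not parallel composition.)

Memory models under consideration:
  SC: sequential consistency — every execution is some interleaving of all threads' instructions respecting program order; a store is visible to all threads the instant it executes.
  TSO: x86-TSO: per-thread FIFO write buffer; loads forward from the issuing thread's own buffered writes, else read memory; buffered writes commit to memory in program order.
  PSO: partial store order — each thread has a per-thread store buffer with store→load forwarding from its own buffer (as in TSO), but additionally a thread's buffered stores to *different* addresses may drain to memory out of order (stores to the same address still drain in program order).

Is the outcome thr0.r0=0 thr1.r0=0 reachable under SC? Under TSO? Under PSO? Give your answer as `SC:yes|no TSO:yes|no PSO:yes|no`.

SC:no TSO:yes PSO:yes

outcome vector order: (thr0.r0,thr1.r0)
SC (3): <0 1> <1 0> <1 1>
TSO (4): <0 0> <0 1> <1 0> <1 1>
PSO (4): <0 0> <0 1> <1 0> <1 1>
target <0 0> ∈ {TSO,PSO}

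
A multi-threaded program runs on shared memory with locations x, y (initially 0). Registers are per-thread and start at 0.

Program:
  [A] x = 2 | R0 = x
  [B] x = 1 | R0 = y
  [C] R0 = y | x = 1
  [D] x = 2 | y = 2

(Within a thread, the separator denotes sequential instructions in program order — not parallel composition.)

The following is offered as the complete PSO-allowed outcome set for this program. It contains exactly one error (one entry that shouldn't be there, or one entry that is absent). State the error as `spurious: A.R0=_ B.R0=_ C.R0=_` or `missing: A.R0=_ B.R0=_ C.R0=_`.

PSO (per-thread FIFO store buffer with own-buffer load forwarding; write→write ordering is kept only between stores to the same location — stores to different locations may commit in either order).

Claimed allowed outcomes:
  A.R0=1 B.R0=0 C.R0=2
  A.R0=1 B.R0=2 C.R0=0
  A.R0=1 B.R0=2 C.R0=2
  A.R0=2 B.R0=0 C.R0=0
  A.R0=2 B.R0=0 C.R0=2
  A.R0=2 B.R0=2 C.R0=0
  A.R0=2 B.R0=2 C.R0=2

outcome vector order: (A.R0,B.R0,C.R0)
PSO: 8 outcomes — {<1 0 0>; <1 0 2>; <1 2 0>; <1 2 2>; <2 0 0>; <2 0 2>; <2 2 0>; <2 2 2>}
PSO∖claimed = {<1 0 0>}

missing: A.R0=1 B.R0=0 C.R0=0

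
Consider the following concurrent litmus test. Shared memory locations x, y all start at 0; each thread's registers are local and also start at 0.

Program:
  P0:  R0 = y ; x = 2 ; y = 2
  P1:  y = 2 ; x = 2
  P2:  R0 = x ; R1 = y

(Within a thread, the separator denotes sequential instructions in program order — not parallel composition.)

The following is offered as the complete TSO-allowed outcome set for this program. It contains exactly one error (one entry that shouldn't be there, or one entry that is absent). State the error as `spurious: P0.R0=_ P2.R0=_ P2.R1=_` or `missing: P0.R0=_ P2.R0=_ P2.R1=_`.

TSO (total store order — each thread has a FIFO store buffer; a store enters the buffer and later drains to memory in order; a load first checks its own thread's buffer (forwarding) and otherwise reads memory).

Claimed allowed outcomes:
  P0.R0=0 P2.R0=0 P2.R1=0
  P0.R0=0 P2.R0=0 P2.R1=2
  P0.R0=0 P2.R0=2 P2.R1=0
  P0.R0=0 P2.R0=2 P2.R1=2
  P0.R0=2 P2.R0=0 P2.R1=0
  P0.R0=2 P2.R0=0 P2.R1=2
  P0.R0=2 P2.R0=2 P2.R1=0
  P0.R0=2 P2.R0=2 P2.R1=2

outcome vector order: (P0.R0,P2.R0,P2.R1)
TSO: 7 outcomes — {0/0/0 0/0/2 0/2/0 0/2/2 2/0/0 2/0/2 2/2/2}
claimed∖TSO = {2/2/0}

spurious: P0.R0=2 P2.R0=2 P2.R1=0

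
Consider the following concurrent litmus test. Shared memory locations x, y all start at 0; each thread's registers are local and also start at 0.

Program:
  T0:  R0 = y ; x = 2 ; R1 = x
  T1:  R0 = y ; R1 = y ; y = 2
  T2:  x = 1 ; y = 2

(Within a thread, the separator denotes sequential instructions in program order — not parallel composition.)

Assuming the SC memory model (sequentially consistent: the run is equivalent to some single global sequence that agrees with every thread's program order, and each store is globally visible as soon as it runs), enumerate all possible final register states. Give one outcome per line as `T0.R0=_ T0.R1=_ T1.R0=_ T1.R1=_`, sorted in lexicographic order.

outcome vector order: (T0.R0,T0.R1,T1.R0,T1.R1)
|SC outcomes| = 10

T0.R0=0 T0.R1=1 T1.R0=0 T1.R1=0
T0.R0=0 T0.R1=1 T1.R0=0 T1.R1=2
T0.R0=0 T0.R1=1 T1.R0=2 T1.R1=2
T0.R0=0 T0.R1=2 T1.R0=0 T1.R1=0
T0.R0=0 T0.R1=2 T1.R0=0 T1.R1=2
T0.R0=0 T0.R1=2 T1.R0=2 T1.R1=2
T0.R0=2 T0.R1=1 T1.R0=0 T1.R1=0
T0.R0=2 T0.R1=2 T1.R0=0 T1.R1=0
T0.R0=2 T0.R1=2 T1.R0=0 T1.R1=2
T0.R0=2 T0.R1=2 T1.R0=2 T1.R1=2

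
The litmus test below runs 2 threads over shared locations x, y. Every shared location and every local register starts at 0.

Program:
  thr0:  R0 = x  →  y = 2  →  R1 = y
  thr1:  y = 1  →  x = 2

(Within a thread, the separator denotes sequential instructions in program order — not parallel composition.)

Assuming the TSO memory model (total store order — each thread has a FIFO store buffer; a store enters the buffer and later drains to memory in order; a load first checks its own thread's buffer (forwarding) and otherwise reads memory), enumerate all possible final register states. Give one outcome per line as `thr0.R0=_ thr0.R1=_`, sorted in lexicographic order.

outcome vector order: (thr0.R0,thr0.R1)
|TSO outcomes| = 3

thr0.R0=0 thr0.R1=1
thr0.R0=0 thr0.R1=2
thr0.R0=2 thr0.R1=2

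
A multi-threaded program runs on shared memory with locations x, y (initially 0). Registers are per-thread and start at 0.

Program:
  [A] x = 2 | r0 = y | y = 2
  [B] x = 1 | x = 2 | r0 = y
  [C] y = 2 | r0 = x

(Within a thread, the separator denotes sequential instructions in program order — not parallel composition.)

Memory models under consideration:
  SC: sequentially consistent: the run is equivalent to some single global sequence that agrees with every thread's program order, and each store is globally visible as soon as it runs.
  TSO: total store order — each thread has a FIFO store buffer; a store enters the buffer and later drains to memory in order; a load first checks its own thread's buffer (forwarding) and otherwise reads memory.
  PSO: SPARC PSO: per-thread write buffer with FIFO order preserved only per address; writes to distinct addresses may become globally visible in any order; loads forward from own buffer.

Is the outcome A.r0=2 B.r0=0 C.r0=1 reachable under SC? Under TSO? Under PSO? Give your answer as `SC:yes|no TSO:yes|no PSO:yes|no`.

outcome vector order: (A.r0,B.r0,C.r0)
[SC] allowed = {<0 0 2>, <0 2 1>, <0 2 2>, <2 0 2>, <2 2 0>, <2 2 1>, <2 2 2>}
[TSO] allowed = {<0 0 0>, <0 0 1>, <0 0 2>, <0 2 0>, <0 2 1>, <0 2 2>, <2 0 0>, <2 0 1>, <2 0 2>, <2 2 0>, <2 2 1>, <2 2 2>}
[PSO] allowed = {<0 0 0>, <0 0 1>, <0 0 2>, <0 2 0>, <0 2 1>, <0 2 2>, <2 0 0>, <2 0 1>, <2 0 2>, <2 2 0>, <2 2 1>, <2 2 2>}
target <2 0 1> ∈ {TSO,PSO}

SC:no TSO:yes PSO:yes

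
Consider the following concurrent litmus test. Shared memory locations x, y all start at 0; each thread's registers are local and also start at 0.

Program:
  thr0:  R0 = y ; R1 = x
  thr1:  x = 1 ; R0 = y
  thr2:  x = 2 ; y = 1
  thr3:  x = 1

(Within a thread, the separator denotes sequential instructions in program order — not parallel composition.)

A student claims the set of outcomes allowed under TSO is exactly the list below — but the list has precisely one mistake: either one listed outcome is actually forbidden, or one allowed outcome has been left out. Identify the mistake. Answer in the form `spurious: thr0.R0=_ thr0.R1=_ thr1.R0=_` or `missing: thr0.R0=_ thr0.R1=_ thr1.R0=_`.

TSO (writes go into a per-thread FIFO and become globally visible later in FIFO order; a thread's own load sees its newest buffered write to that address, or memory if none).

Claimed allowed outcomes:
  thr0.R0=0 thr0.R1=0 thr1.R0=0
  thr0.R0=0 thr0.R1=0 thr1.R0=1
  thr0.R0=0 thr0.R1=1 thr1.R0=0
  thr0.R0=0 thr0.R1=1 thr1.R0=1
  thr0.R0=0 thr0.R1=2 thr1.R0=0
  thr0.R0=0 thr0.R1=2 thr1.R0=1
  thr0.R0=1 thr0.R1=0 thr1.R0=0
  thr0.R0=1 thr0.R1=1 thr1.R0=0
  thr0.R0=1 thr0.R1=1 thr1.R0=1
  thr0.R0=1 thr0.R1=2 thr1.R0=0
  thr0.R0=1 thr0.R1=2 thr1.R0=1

outcome vector order: (thr0.R0,thr0.R1,thr1.R0)
TSO: 10 outcomes — {0/0/0; 0/0/1; 0/1/0; 0/1/1; 0/2/0; 0/2/1; 1/1/0; 1/1/1; 1/2/0; 1/2/1}
claimed∖TSO = {1/0/0}

spurious: thr0.R0=1 thr0.R1=0 thr1.R0=0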